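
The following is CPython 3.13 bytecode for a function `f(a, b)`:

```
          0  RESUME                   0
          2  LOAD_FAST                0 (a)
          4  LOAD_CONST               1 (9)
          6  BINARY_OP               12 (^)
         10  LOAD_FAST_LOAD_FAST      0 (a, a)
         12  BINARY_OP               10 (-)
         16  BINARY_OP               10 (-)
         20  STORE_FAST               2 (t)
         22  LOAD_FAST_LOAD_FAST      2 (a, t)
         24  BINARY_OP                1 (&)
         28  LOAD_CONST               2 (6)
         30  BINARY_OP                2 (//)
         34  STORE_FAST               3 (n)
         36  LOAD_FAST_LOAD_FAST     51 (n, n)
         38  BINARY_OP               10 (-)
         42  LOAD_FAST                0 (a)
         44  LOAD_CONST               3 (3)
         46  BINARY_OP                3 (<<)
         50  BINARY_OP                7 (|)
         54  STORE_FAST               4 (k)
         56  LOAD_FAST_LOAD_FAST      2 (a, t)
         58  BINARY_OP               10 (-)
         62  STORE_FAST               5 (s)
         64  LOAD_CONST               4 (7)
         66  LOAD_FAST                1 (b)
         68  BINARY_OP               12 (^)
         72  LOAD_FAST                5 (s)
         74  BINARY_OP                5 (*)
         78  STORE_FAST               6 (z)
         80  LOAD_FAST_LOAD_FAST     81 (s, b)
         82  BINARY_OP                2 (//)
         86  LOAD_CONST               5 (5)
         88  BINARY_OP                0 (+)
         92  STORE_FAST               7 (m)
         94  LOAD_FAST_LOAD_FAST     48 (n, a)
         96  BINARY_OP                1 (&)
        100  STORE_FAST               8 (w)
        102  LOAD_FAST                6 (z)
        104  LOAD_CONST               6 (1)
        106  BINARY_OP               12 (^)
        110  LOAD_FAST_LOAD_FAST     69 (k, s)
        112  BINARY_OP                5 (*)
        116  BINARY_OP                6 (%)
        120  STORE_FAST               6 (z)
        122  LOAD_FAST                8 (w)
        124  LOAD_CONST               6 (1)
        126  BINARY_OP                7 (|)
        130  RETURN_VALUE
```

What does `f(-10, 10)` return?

-9

LOAD_FAST a → push -10. Stack: [-10]
LOAD_CONST → push 9. Stack: [-10, 9]
BINARY_OP ^ → -10 ^ 9 = -1. Stack: [-1]
LOAD_FAST_LOAD_FAST a,a → push -10,-10. Stack: [-1, -10, -10]
BINARY_OP - → -10 - -10 = 0. Stack: [-1, 0]
BINARY_OP - → -1 - 0 = -1. Stack: [-1]
STORE_FAST t → t=-1. Stack: []
LOAD_FAST_LOAD_FAST a,t → push -10,-1. Stack: [-10, -1]
BINARY_OP & → -10 & -1 = -10. Stack: [-10]
LOAD_CONST → push 6. Stack: [-10, 6]
BINARY_OP // → -10 // 6 = -2. Stack: [-2]
STORE_FAST n → n=-2. Stack: []
LOAD_FAST_LOAD_FAST n,n → push -2,-2. Stack: [-2, -2]
BINARY_OP - → -2 - -2 = 0. Stack: [0]
LOAD_FAST a → push -10. Stack: [0, -10]
LOAD_CONST → push 3. Stack: [0, -10, 3]
BINARY_OP << → -10 << 3 = -80. Stack: [0, -80]
BINARY_OP | → 0 | -80 = -80. Stack: [-80]
STORE_FAST k → k=-80. Stack: []
LOAD_FAST_LOAD_FAST a,t → push -10,-1. Stack: [-10, -1]
BINARY_OP - → -10 - -1 = -9. Stack: [-9]
STORE_FAST s → s=-9. Stack: []
LOAD_CONST → push 7. Stack: [7]
LOAD_FAST b → push 10. Stack: [7, 10]
BINARY_OP ^ → 7 ^ 10 = 13. Stack: [13]
LOAD_FAST s → push -9. Stack: [13, -9]
BINARY_OP * → 13 * -9 = -117. Stack: [-117]
STORE_FAST z → z=-117. Stack: []
LOAD_FAST_LOAD_FAST s,b → push -9,10. Stack: [-9, 10]
BINARY_OP // → -9 // 10 = -1. Stack: [-1]
LOAD_CONST → push 5. Stack: [-1, 5]
BINARY_OP + → -1 + 5 = 4. Stack: [4]
STORE_FAST m → m=4. Stack: []
LOAD_FAST_LOAD_FAST n,a → push -2,-10. Stack: [-2, -10]
BINARY_OP & → -2 & -10 = -10. Stack: [-10]
STORE_FAST w → w=-10. Stack: []
LOAD_FAST z → push -117. Stack: [-117]
LOAD_CONST → push 1. Stack: [-117, 1]
BINARY_OP ^ → -117 ^ 1 = -118. Stack: [-118]
LOAD_FAST_LOAD_FAST k,s → push -80,-9. Stack: [-118, -80, -9]
BINARY_OP * → -80 * -9 = 720. Stack: [-118, 720]
BINARY_OP % → -118 % 720 = 602. Stack: [602]
STORE_FAST z → z=602. Stack: []
LOAD_FAST w → push -10. Stack: [-10]
LOAD_CONST → push 1. Stack: [-10, 1]
BINARY_OP | → -10 | 1 = -9. Stack: [-9]
RETURN_VALUE → return -9.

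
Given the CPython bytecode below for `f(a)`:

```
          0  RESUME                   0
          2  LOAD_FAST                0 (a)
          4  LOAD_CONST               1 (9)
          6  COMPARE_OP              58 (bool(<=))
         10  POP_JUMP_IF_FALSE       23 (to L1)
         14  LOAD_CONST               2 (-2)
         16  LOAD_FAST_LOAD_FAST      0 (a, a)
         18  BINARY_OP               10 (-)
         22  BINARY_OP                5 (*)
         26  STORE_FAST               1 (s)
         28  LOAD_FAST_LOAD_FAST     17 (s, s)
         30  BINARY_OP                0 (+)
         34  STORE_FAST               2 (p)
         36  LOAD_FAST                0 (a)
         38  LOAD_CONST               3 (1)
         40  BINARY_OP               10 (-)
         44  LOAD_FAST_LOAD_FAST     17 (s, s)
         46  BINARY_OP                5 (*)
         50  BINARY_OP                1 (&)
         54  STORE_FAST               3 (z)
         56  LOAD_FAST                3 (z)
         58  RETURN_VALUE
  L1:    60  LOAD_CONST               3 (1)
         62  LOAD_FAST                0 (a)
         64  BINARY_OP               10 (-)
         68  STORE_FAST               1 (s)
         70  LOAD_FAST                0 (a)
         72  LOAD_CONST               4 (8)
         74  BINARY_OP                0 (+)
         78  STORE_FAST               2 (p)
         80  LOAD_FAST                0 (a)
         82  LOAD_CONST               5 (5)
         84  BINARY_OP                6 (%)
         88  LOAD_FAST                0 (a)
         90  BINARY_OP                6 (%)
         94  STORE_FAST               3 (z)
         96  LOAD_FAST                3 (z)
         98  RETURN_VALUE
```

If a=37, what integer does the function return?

2

LOAD_FAST a → push 37. Stack: [37]
LOAD_CONST → push 9. Stack: [37, 9]
COMPARE_OP bool(<=) → 37 vs 9 = False. Stack: [False]
POP_JUMP_IF_FALSE → pop False; jump. Stack: []
LOAD_CONST → push 1. Stack: [1]
LOAD_FAST a → push 37. Stack: [1, 37]
BINARY_OP - → 1 - 37 = -36. Stack: [-36]
STORE_FAST s → s=-36. Stack: []
LOAD_FAST a → push 37. Stack: [37]
LOAD_CONST → push 8. Stack: [37, 8]
BINARY_OP + → 37 + 8 = 45. Stack: [45]
STORE_FAST p → p=45. Stack: []
LOAD_FAST a → push 37. Stack: [37]
LOAD_CONST → push 5. Stack: [37, 5]
BINARY_OP % → 37 % 5 = 2. Stack: [2]
LOAD_FAST a → push 37. Stack: [2, 37]
BINARY_OP % → 2 % 37 = 2. Stack: [2]
STORE_FAST z → z=2. Stack: []
LOAD_FAST z → push 2. Stack: [2]
RETURN_VALUE → return 2.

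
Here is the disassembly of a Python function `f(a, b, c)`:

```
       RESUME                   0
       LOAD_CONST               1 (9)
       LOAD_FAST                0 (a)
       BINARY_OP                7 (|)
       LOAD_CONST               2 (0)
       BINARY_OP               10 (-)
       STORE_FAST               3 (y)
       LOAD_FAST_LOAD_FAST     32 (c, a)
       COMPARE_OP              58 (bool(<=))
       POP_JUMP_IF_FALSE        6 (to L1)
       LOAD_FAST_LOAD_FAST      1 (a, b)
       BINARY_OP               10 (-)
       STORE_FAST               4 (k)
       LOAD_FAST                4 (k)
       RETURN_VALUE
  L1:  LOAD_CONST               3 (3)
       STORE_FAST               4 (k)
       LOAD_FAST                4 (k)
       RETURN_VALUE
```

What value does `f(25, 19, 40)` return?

3

LOAD_CONST → push 9. Stack: [9]
LOAD_FAST a → push 25. Stack: [9, 25]
BINARY_OP | → 9 | 25 = 25. Stack: [25]
LOAD_CONST → push 0. Stack: [25, 0]
BINARY_OP - → 25 - 0 = 25. Stack: [25]
STORE_FAST y → y=25. Stack: []
LOAD_FAST_LOAD_FAST c,a → push 40,25. Stack: [40, 25]
COMPARE_OP bool(<=) → 40 vs 25 = False. Stack: [False]
POP_JUMP_IF_FALSE → pop False; jump. Stack: []
LOAD_CONST → push 3. Stack: [3]
STORE_FAST k → k=3. Stack: []
LOAD_FAST k → push 3. Stack: [3]
RETURN_VALUE → return 3.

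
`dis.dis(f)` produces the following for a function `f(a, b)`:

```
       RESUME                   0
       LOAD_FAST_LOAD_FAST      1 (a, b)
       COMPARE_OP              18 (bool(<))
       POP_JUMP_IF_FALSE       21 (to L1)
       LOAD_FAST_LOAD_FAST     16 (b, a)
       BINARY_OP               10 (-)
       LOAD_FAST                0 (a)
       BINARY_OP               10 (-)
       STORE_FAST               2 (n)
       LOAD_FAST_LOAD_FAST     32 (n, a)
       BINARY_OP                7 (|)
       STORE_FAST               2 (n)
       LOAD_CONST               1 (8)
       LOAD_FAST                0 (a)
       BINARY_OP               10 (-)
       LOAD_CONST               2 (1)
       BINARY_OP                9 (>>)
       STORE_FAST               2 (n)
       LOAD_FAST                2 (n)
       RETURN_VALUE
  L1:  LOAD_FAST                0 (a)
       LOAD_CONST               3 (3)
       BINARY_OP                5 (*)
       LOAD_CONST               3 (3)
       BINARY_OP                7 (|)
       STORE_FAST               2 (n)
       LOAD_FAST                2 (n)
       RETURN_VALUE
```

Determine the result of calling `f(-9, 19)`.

8

LOAD_FAST_LOAD_FAST a,b → push -9,19. Stack: [-9, 19]
COMPARE_OP bool(<) → -9 vs 19 = True. Stack: [True]
POP_JUMP_IF_FALSE → pop True; no jump. Stack: []
LOAD_FAST_LOAD_FAST b,a → push 19,-9. Stack: [19, -9]
BINARY_OP - → 19 - -9 = 28. Stack: [28]
LOAD_FAST a → push -9. Stack: [28, -9]
BINARY_OP - → 28 - -9 = 37. Stack: [37]
STORE_FAST n → n=37. Stack: []
LOAD_FAST_LOAD_FAST n,a → push 37,-9. Stack: [37, -9]
BINARY_OP | → 37 | -9 = -9. Stack: [-9]
STORE_FAST n → n=-9. Stack: []
LOAD_CONST → push 8. Stack: [8]
LOAD_FAST a → push -9. Stack: [8, -9]
BINARY_OP - → 8 - -9 = 17. Stack: [17]
LOAD_CONST → push 1. Stack: [17, 1]
BINARY_OP >> → 17 >> 1 = 8. Stack: [8]
STORE_FAST n → n=8. Stack: []
LOAD_FAST n → push 8. Stack: [8]
RETURN_VALUE → return 8.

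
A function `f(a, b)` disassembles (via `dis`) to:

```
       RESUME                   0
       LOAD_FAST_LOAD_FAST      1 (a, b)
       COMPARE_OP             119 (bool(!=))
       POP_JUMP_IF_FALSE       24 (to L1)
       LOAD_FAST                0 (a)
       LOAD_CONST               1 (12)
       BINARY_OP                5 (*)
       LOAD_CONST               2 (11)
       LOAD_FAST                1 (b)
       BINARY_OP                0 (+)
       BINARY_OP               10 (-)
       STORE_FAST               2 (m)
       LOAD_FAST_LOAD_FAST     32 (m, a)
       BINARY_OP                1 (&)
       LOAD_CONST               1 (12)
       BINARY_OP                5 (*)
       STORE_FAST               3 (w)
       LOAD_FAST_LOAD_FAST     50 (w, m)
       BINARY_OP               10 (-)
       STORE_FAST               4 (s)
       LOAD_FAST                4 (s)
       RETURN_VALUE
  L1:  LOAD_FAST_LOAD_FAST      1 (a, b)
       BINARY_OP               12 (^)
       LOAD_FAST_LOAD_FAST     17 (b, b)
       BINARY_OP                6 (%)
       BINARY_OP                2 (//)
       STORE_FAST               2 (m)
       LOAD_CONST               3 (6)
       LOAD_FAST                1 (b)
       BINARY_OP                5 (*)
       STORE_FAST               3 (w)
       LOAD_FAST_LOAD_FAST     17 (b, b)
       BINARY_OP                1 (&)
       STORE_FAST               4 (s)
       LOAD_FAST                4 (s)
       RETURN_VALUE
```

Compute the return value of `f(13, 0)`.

LOAD_FAST_LOAD_FAST a,b → push 13,0. Stack: [13, 0]
COMPARE_OP bool(!=) → 13 vs 0 = True. Stack: [True]
POP_JUMP_IF_FALSE → pop True; no jump. Stack: []
LOAD_FAST a → push 13. Stack: [13]
LOAD_CONST → push 12. Stack: [13, 12]
BINARY_OP * → 13 * 12 = 156. Stack: [156]
LOAD_CONST → push 11. Stack: [156, 11]
LOAD_FAST b → push 0. Stack: [156, 11, 0]
BINARY_OP + → 11 + 0 = 11. Stack: [156, 11]
BINARY_OP - → 156 - 11 = 145. Stack: [145]
STORE_FAST m → m=145. Stack: []
LOAD_FAST_LOAD_FAST m,a → push 145,13. Stack: [145, 13]
BINARY_OP & → 145 & 13 = 1. Stack: [1]
LOAD_CONST → push 12. Stack: [1, 12]
BINARY_OP * → 1 * 12 = 12. Stack: [12]
STORE_FAST w → w=12. Stack: []
LOAD_FAST_LOAD_FAST w,m → push 12,145. Stack: [12, 145]
BINARY_OP - → 12 - 145 = -133. Stack: [-133]
STORE_FAST s → s=-133. Stack: []
LOAD_FAST s → push -133. Stack: [-133]
RETURN_VALUE → return -133.

-133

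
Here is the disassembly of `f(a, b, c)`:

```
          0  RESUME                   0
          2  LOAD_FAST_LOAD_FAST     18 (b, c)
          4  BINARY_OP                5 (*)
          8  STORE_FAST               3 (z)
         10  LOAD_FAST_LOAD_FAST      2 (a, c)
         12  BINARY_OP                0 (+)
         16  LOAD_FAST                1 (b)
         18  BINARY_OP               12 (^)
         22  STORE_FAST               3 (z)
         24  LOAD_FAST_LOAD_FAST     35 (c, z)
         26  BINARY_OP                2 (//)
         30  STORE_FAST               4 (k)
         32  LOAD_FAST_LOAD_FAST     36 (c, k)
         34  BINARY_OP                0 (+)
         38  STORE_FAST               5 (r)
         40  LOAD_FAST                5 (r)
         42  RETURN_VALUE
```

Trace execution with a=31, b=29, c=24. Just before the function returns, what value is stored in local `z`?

42

LOAD_FAST_LOAD_FAST b,c → push 29,24. Stack: [29, 24]
BINARY_OP * → 29 * 24 = 696. Stack: [696]
STORE_FAST z → z=696. Stack: []
LOAD_FAST_LOAD_FAST a,c → push 31,24. Stack: [31, 24]
BINARY_OP + → 31 + 24 = 55. Stack: [55]
LOAD_FAST b → push 29. Stack: [55, 29]
BINARY_OP ^ → 55 ^ 29 = 42. Stack: [42]
STORE_FAST z → z=42. Stack: []
LOAD_FAST_LOAD_FAST c,z → push 24,42. Stack: [24, 42]
BINARY_OP // → 24 // 42 = 0. Stack: [0]
STORE_FAST k → k=0. Stack: []
LOAD_FAST_LOAD_FAST c,k → push 24,0. Stack: [24, 0]
BINARY_OP + → 24 + 0 = 24. Stack: [24]
STORE_FAST r → r=24. Stack: []
LOAD_FAST r → push 24. Stack: [24]
RETURN_VALUE → return 24.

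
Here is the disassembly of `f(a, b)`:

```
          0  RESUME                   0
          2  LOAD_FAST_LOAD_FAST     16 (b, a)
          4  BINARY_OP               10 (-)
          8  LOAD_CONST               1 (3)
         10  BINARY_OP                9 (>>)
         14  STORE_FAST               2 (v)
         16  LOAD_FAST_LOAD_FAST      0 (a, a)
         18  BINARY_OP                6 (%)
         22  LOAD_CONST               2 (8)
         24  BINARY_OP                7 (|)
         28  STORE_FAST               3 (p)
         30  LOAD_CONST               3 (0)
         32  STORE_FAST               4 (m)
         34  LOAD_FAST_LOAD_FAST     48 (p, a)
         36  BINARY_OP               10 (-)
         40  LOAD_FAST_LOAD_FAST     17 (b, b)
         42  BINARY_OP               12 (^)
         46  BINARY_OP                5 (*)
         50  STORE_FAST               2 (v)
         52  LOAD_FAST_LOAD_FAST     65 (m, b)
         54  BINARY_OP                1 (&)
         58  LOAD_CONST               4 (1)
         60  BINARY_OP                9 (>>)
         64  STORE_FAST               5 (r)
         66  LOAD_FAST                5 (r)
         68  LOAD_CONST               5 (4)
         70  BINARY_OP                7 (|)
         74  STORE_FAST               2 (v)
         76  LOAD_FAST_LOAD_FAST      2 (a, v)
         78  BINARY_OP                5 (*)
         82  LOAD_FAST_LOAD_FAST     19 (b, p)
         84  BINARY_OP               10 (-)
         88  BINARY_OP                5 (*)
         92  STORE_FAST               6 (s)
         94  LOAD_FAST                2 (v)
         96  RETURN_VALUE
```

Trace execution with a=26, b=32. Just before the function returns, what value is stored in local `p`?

LOAD_FAST_LOAD_FAST b,a → push 32,26. Stack: [32, 26]
BINARY_OP - → 32 - 26 = 6. Stack: [6]
LOAD_CONST → push 3. Stack: [6, 3]
BINARY_OP >> → 6 >> 3 = 0. Stack: [0]
STORE_FAST v → v=0. Stack: []
LOAD_FAST_LOAD_FAST a,a → push 26,26. Stack: [26, 26]
BINARY_OP % → 26 % 26 = 0. Stack: [0]
LOAD_CONST → push 8. Stack: [0, 8]
BINARY_OP | → 0 | 8 = 8. Stack: [8]
STORE_FAST p → p=8. Stack: []
LOAD_CONST → push 0. Stack: [0]
STORE_FAST m → m=0. Stack: []
LOAD_FAST_LOAD_FAST p,a → push 8,26. Stack: [8, 26]
BINARY_OP - → 8 - 26 = -18. Stack: [-18]
LOAD_FAST_LOAD_FAST b,b → push 32,32. Stack: [-18, 32, 32]
BINARY_OP ^ → 32 ^ 32 = 0. Stack: [-18, 0]
BINARY_OP * → -18 * 0 = 0. Stack: [0]
STORE_FAST v → v=0. Stack: []
LOAD_FAST_LOAD_FAST m,b → push 0,32. Stack: [0, 32]
BINARY_OP & → 0 & 32 = 0. Stack: [0]
LOAD_CONST → push 1. Stack: [0, 1]
BINARY_OP >> → 0 >> 1 = 0. Stack: [0]
STORE_FAST r → r=0. Stack: []
LOAD_FAST r → push 0. Stack: [0]
LOAD_CONST → push 4. Stack: [0, 4]
BINARY_OP | → 0 | 4 = 4. Stack: [4]
STORE_FAST v → v=4. Stack: []
LOAD_FAST_LOAD_FAST a,v → push 26,4. Stack: [26, 4]
BINARY_OP * → 26 * 4 = 104. Stack: [104]
LOAD_FAST_LOAD_FAST b,p → push 32,8. Stack: [104, 32, 8]
BINARY_OP - → 32 - 8 = 24. Stack: [104, 24]
BINARY_OP * → 104 * 24 = 2496. Stack: [2496]
STORE_FAST s → s=2496. Stack: []
LOAD_FAST v → push 4. Stack: [4]
RETURN_VALUE → return 4.

8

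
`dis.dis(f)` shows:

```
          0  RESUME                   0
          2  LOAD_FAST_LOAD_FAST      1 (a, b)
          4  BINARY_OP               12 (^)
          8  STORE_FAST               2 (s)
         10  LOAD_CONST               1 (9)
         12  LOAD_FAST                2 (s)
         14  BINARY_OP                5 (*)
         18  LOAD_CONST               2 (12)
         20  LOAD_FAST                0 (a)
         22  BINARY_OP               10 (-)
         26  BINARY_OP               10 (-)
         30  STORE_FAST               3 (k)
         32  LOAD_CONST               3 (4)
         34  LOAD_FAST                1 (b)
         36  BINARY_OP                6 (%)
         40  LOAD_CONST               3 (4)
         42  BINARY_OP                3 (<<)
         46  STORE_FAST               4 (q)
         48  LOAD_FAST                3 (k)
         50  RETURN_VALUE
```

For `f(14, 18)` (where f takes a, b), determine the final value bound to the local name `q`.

64

LOAD_FAST_LOAD_FAST a,b → push 14,18. Stack: [14, 18]
BINARY_OP ^ → 14 ^ 18 = 28. Stack: [28]
STORE_FAST s → s=28. Stack: []
LOAD_CONST → push 9. Stack: [9]
LOAD_FAST s → push 28. Stack: [9, 28]
BINARY_OP * → 9 * 28 = 252. Stack: [252]
LOAD_CONST → push 12. Stack: [252, 12]
LOAD_FAST a → push 14. Stack: [252, 12, 14]
BINARY_OP - → 12 - 14 = -2. Stack: [252, -2]
BINARY_OP - → 252 - -2 = 254. Stack: [254]
STORE_FAST k → k=254. Stack: []
LOAD_CONST → push 4. Stack: [4]
LOAD_FAST b → push 18. Stack: [4, 18]
BINARY_OP % → 4 % 18 = 4. Stack: [4]
LOAD_CONST → push 4. Stack: [4, 4]
BINARY_OP << → 4 << 4 = 64. Stack: [64]
STORE_FAST q → q=64. Stack: []
LOAD_FAST k → push 254. Stack: [254]
RETURN_VALUE → return 254.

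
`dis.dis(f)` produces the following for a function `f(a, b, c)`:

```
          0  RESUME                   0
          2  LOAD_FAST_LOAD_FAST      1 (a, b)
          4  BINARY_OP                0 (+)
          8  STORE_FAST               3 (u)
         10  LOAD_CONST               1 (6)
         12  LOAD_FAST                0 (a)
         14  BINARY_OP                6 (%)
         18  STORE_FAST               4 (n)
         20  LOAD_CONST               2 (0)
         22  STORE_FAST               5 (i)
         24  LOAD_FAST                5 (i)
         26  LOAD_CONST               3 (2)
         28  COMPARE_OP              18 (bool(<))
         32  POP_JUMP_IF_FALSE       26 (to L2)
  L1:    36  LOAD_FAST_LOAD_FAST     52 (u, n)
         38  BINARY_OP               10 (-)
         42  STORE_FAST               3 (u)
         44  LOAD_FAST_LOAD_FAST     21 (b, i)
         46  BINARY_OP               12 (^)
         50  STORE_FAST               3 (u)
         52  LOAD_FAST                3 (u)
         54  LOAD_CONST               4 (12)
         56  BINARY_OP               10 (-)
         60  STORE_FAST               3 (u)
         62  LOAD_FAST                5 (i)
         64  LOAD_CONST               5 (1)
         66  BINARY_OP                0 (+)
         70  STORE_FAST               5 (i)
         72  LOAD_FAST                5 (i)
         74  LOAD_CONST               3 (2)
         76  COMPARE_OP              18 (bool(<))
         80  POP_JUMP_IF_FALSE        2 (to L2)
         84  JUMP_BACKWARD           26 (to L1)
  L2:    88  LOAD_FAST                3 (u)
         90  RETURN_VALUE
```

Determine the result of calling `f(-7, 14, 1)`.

3

LOAD_FAST_LOAD_FAST a,b → push -7,14. Stack: [-7, 14]
BINARY_OP + → -7 + 14 = 7. Stack: [7]
STORE_FAST u → u=7. Stack: []
LOAD_CONST → push 6. Stack: [6]
LOAD_FAST a → push -7. Stack: [6, -7]
BINARY_OP % → 6 % -7 = -1. Stack: [-1]
STORE_FAST n → n=-1. Stack: []
LOAD_CONST → push 0. Stack: [0]
STORE_FAST i → i=0. Stack: []
LOAD_FAST i → push 0. Stack: [0]
LOAD_CONST → push 2. Stack: [0, 2]
COMPARE_OP bool(<) → 0 vs 2 = True. Stack: [True]
POP_JUMP_IF_FALSE → pop True; no jump. Stack: []
LOAD_FAST_LOAD_FAST u,n → push 7,-1. Stack: [7, -1]
BINARY_OP - → 7 - -1 = 8. Stack: [8]
STORE_FAST u → u=8. Stack: []
LOAD_FAST_LOAD_FAST b,i → push 14,0. Stack: [14, 0]
BINARY_OP ^ → 14 ^ 0 = 14. Stack: [14]
STORE_FAST u → u=14. Stack: []
LOAD_FAST u → push 14. Stack: [14]
LOAD_CONST → push 12. Stack: [14, 12]
BINARY_OP - → 14 - 12 = 2. Stack: [2]
STORE_FAST u → u=2. Stack: []
LOAD_FAST i → push 0. Stack: [0]
LOAD_CONST → push 1. Stack: [0, 1]
BINARY_OP + → 0 + 1 = 1. Stack: [1]
STORE_FAST i → i=1. Stack: []
LOAD_FAST i → push 1. Stack: [1]
LOAD_CONST → push 2. Stack: [1, 2]
COMPARE_OP bool(<) → 1 vs 2 = True. Stack: [True]
POP_JUMP_IF_FALSE → pop True; no jump. Stack: []
LOAD_FAST_LOAD_FAST u,n → push 2,-1. Stack: [2, -1]
BINARY_OP - → 2 - -1 = 3. Stack: [3]
STORE_FAST u → u=3. Stack: []
LOAD_FAST_LOAD_FAST b,i → push 14,1. Stack: [14, 1]
BINARY_OP ^ → 14 ^ 1 = 15. Stack: [15]
STORE_FAST u → u=15. Stack: []
LOAD_FAST u → push 15. Stack: [15]
LOAD_CONST → push 12. Stack: [15, 12]
BINARY_OP - → 15 - 12 = 3. Stack: [3]
STORE_FAST u → u=3. Stack: []
LOAD_FAST i → push 1. Stack: [1]
LOAD_CONST → push 1. Stack: [1, 1]
BINARY_OP + → 1 + 1 = 2. Stack: [2]
STORE_FAST i → i=2. Stack: []
LOAD_FAST i → push 2. Stack: [2]
LOAD_CONST → push 2. Stack: [2, 2]
COMPARE_OP bool(<) → 2 vs 2 = False. Stack: [False]
POP_JUMP_IF_FALSE → pop False; jump. Stack: []
LOAD_FAST u → push 3. Stack: [3]
RETURN_VALUE → return 3.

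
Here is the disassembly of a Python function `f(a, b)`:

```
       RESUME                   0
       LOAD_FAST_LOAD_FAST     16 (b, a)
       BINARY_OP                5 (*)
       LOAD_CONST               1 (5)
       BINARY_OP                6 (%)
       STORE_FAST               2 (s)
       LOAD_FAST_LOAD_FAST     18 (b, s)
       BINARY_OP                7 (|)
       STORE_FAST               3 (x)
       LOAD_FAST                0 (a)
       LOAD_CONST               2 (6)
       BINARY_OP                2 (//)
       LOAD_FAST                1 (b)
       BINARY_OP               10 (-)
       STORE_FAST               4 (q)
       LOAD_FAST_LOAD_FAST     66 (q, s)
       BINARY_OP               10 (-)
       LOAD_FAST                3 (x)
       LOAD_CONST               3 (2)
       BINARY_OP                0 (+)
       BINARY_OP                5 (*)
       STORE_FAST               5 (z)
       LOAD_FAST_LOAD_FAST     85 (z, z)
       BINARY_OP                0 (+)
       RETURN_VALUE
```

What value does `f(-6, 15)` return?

-544

LOAD_FAST_LOAD_FAST b,a → push 15,-6. Stack: [15, -6]
BINARY_OP * → 15 * -6 = -90. Stack: [-90]
LOAD_CONST → push 5. Stack: [-90, 5]
BINARY_OP % → -90 % 5 = 0. Stack: [0]
STORE_FAST s → s=0. Stack: []
LOAD_FAST_LOAD_FAST b,s → push 15,0. Stack: [15, 0]
BINARY_OP | → 15 | 0 = 15. Stack: [15]
STORE_FAST x → x=15. Stack: []
LOAD_FAST a → push -6. Stack: [-6]
LOAD_CONST → push 6. Stack: [-6, 6]
BINARY_OP // → -6 // 6 = -1. Stack: [-1]
LOAD_FAST b → push 15. Stack: [-1, 15]
BINARY_OP - → -1 - 15 = -16. Stack: [-16]
STORE_FAST q → q=-16. Stack: []
LOAD_FAST_LOAD_FAST q,s → push -16,0. Stack: [-16, 0]
BINARY_OP - → -16 - 0 = -16. Stack: [-16]
LOAD_FAST x → push 15. Stack: [-16, 15]
LOAD_CONST → push 2. Stack: [-16, 15, 2]
BINARY_OP + → 15 + 2 = 17. Stack: [-16, 17]
BINARY_OP * → -16 * 17 = -272. Stack: [-272]
STORE_FAST z → z=-272. Stack: []
LOAD_FAST_LOAD_FAST z,z → push -272,-272. Stack: [-272, -272]
BINARY_OP + → -272 + -272 = -544. Stack: [-544]
RETURN_VALUE → return -544.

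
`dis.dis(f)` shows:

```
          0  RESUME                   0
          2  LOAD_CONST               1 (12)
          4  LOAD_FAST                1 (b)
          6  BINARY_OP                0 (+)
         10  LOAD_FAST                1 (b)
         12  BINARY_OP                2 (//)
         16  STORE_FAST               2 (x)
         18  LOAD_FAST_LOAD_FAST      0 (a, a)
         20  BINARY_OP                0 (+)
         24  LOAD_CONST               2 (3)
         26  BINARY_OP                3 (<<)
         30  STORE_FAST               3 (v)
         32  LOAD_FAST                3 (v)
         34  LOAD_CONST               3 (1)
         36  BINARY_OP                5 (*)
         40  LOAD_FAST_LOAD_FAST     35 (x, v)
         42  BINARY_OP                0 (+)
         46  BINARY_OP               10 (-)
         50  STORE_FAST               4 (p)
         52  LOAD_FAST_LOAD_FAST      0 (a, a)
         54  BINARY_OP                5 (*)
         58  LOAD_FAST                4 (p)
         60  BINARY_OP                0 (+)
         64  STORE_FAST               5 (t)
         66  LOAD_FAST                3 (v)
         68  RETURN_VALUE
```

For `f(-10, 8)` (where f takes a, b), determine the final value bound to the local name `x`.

2

LOAD_CONST → push 12. Stack: [12]
LOAD_FAST b → push 8. Stack: [12, 8]
BINARY_OP + → 12 + 8 = 20. Stack: [20]
LOAD_FAST b → push 8. Stack: [20, 8]
BINARY_OP // → 20 // 8 = 2. Stack: [2]
STORE_FAST x → x=2. Stack: []
LOAD_FAST_LOAD_FAST a,a → push -10,-10. Stack: [-10, -10]
BINARY_OP + → -10 + -10 = -20. Stack: [-20]
LOAD_CONST → push 3. Stack: [-20, 3]
BINARY_OP << → -20 << 3 = -160. Stack: [-160]
STORE_FAST v → v=-160. Stack: []
LOAD_FAST v → push -160. Stack: [-160]
LOAD_CONST → push 1. Stack: [-160, 1]
BINARY_OP * → -160 * 1 = -160. Stack: [-160]
LOAD_FAST_LOAD_FAST x,v → push 2,-160. Stack: [-160, 2, -160]
BINARY_OP + → 2 + -160 = -158. Stack: [-160, -158]
BINARY_OP - → -160 - -158 = -2. Stack: [-2]
STORE_FAST p → p=-2. Stack: []
LOAD_FAST_LOAD_FAST a,a → push -10,-10. Stack: [-10, -10]
BINARY_OP * → -10 * -10 = 100. Stack: [100]
LOAD_FAST p → push -2. Stack: [100, -2]
BINARY_OP + → 100 + -2 = 98. Stack: [98]
STORE_FAST t → t=98. Stack: []
LOAD_FAST v → push -160. Stack: [-160]
RETURN_VALUE → return -160.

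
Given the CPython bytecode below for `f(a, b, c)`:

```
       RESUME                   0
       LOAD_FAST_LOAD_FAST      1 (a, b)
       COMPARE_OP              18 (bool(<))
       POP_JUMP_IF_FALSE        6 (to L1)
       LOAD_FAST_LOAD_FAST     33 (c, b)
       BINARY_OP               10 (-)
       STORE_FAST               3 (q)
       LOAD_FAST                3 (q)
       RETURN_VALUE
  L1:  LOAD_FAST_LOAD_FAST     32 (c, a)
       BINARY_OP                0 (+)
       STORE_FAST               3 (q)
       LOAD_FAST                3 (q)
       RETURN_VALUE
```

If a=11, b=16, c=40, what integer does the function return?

24

LOAD_FAST_LOAD_FAST a,b → push 11,16. Stack: [11, 16]
COMPARE_OP bool(<) → 11 vs 16 = True. Stack: [True]
POP_JUMP_IF_FALSE → pop True; no jump. Stack: []
LOAD_FAST_LOAD_FAST c,b → push 40,16. Stack: [40, 16]
BINARY_OP - → 40 - 16 = 24. Stack: [24]
STORE_FAST q → q=24. Stack: []
LOAD_FAST q → push 24. Stack: [24]
RETURN_VALUE → return 24.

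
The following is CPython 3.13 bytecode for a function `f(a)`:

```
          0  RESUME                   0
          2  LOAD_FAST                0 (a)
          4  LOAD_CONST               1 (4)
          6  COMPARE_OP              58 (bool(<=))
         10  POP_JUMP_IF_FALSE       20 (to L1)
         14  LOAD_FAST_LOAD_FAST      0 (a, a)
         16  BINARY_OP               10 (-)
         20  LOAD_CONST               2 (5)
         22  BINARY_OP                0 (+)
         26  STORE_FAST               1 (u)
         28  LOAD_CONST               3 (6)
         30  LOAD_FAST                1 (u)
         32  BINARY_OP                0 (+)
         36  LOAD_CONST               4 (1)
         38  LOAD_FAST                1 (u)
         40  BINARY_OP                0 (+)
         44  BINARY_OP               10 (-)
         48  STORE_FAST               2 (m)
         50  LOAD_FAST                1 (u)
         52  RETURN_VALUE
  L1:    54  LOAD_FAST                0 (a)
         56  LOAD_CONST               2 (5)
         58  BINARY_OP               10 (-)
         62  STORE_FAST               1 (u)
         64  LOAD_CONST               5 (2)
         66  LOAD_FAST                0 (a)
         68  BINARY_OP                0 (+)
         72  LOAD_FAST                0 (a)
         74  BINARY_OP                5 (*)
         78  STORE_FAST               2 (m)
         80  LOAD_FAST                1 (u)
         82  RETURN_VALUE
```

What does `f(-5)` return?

LOAD_FAST a → push -5. Stack: [-5]
LOAD_CONST → push 4. Stack: [-5, 4]
COMPARE_OP bool(<=) → -5 vs 4 = True. Stack: [True]
POP_JUMP_IF_FALSE → pop True; no jump. Stack: []
LOAD_FAST_LOAD_FAST a,a → push -5,-5. Stack: [-5, -5]
BINARY_OP - → -5 - -5 = 0. Stack: [0]
LOAD_CONST → push 5. Stack: [0, 5]
BINARY_OP + → 0 + 5 = 5. Stack: [5]
STORE_FAST u → u=5. Stack: []
LOAD_CONST → push 6. Stack: [6]
LOAD_FAST u → push 5. Stack: [6, 5]
BINARY_OP + → 6 + 5 = 11. Stack: [11]
LOAD_CONST → push 1. Stack: [11, 1]
LOAD_FAST u → push 5. Stack: [11, 1, 5]
BINARY_OP + → 1 + 5 = 6. Stack: [11, 6]
BINARY_OP - → 11 - 6 = 5. Stack: [5]
STORE_FAST m → m=5. Stack: []
LOAD_FAST u → push 5. Stack: [5]
RETURN_VALUE → return 5.

5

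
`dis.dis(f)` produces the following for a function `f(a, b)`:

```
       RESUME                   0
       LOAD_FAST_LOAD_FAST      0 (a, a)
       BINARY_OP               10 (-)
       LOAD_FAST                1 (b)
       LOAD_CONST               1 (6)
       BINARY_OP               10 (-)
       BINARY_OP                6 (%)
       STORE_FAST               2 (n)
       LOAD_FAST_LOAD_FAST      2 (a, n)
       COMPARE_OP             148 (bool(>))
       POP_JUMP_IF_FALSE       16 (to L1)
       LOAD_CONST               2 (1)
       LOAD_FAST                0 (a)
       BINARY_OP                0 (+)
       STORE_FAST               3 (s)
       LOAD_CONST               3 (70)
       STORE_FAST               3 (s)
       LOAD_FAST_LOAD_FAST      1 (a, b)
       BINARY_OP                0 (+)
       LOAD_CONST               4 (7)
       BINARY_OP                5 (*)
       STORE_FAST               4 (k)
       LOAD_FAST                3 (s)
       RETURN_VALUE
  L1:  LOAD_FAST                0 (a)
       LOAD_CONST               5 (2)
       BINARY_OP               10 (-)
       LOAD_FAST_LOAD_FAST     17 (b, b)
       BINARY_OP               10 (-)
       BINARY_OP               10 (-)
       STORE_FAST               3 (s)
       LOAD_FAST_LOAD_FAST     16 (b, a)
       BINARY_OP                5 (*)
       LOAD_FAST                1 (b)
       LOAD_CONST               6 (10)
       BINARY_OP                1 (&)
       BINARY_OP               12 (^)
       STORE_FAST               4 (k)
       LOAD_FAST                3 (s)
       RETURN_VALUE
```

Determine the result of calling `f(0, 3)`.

-2

LOAD_FAST_LOAD_FAST a,a → push 0,0. Stack: [0, 0]
BINARY_OP - → 0 - 0 = 0. Stack: [0]
LOAD_FAST b → push 3. Stack: [0, 3]
LOAD_CONST → push 6. Stack: [0, 3, 6]
BINARY_OP - → 3 - 6 = -3. Stack: [0, -3]
BINARY_OP % → 0 % -3 = 0. Stack: [0]
STORE_FAST n → n=0. Stack: []
LOAD_FAST_LOAD_FAST a,n → push 0,0. Stack: [0, 0]
COMPARE_OP bool(>) → 0 vs 0 = False. Stack: [False]
POP_JUMP_IF_FALSE → pop False; jump. Stack: []
LOAD_FAST a → push 0. Stack: [0]
LOAD_CONST → push 2. Stack: [0, 2]
BINARY_OP - → 0 - 2 = -2. Stack: [-2]
LOAD_FAST_LOAD_FAST b,b → push 3,3. Stack: [-2, 3, 3]
BINARY_OP - → 3 - 3 = 0. Stack: [-2, 0]
BINARY_OP - → -2 - 0 = -2. Stack: [-2]
STORE_FAST s → s=-2. Stack: []
LOAD_FAST_LOAD_FAST b,a → push 3,0. Stack: [3, 0]
BINARY_OP * → 3 * 0 = 0. Stack: [0]
LOAD_FAST b → push 3. Stack: [0, 3]
LOAD_CONST → push 10. Stack: [0, 3, 10]
BINARY_OP & → 3 & 10 = 2. Stack: [0, 2]
BINARY_OP ^ → 0 ^ 2 = 2. Stack: [2]
STORE_FAST k → k=2. Stack: []
LOAD_FAST s → push -2. Stack: [-2]
RETURN_VALUE → return -2.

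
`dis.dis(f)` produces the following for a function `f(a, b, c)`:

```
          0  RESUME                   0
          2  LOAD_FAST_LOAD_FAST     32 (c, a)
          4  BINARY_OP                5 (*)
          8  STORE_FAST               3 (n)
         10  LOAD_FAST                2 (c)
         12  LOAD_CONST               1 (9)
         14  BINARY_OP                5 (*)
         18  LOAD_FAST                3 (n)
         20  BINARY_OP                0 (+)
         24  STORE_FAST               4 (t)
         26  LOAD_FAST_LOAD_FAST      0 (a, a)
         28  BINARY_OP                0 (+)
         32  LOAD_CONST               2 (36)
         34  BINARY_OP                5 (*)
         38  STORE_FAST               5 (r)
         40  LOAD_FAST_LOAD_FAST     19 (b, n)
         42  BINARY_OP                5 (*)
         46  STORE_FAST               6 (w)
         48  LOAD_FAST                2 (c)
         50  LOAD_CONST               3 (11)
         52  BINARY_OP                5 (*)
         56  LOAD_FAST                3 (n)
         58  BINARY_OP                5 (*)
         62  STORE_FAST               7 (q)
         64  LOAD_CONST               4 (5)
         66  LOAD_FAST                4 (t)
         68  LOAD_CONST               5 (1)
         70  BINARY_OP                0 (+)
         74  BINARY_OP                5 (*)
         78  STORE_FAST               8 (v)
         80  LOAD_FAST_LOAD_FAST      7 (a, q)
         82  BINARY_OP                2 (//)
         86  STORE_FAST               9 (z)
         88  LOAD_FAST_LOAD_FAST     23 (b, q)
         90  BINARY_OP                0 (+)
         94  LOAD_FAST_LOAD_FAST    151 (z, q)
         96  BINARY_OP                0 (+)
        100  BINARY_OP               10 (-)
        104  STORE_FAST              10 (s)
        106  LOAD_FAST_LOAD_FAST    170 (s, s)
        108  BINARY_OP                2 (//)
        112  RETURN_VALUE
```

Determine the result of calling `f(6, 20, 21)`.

1

LOAD_FAST_LOAD_FAST c,a → push 21,6. Stack: [21, 6]
BINARY_OP * → 21 * 6 = 126. Stack: [126]
STORE_FAST n → n=126. Stack: []
LOAD_FAST c → push 21. Stack: [21]
LOAD_CONST → push 9. Stack: [21, 9]
BINARY_OP * → 21 * 9 = 189. Stack: [189]
LOAD_FAST n → push 126. Stack: [189, 126]
BINARY_OP + → 189 + 126 = 315. Stack: [315]
STORE_FAST t → t=315. Stack: []
LOAD_FAST_LOAD_FAST a,a → push 6,6. Stack: [6, 6]
BINARY_OP + → 6 + 6 = 12. Stack: [12]
LOAD_CONST → push 36. Stack: [12, 36]
BINARY_OP * → 12 * 36 = 432. Stack: [432]
STORE_FAST r → r=432. Stack: []
LOAD_FAST_LOAD_FAST b,n → push 20,126. Stack: [20, 126]
BINARY_OP * → 20 * 126 = 2520. Stack: [2520]
STORE_FAST w → w=2520. Stack: []
LOAD_FAST c → push 21. Stack: [21]
LOAD_CONST → push 11. Stack: [21, 11]
BINARY_OP * → 21 * 11 = 231. Stack: [231]
LOAD_FAST n → push 126. Stack: [231, 126]
BINARY_OP * → 231 * 126 = 29106. Stack: [29106]
STORE_FAST q → q=29106. Stack: []
LOAD_CONST → push 5. Stack: [5]
LOAD_FAST t → push 315. Stack: [5, 315]
LOAD_CONST → push 1. Stack: [5, 315, 1]
BINARY_OP + → 315 + 1 = 316. Stack: [5, 316]
BINARY_OP * → 5 * 316 = 1580. Stack: [1580]
STORE_FAST v → v=1580. Stack: []
LOAD_FAST_LOAD_FAST a,q → push 6,29106. Stack: [6, 29106]
BINARY_OP // → 6 // 29106 = 0. Stack: [0]
STORE_FAST z → z=0. Stack: []
LOAD_FAST_LOAD_FAST b,q → push 20,29106. Stack: [20, 29106]
BINARY_OP + → 20 + 29106 = 29126. Stack: [29126]
LOAD_FAST_LOAD_FAST z,q → push 0,29106. Stack: [29126, 0, 29106]
BINARY_OP + → 0 + 29106 = 29106. Stack: [29126, 29106]
BINARY_OP - → 29126 - 29106 = 20. Stack: [20]
STORE_FAST s → s=20. Stack: []
LOAD_FAST_LOAD_FAST s,s → push 20,20. Stack: [20, 20]
BINARY_OP // → 20 // 20 = 1. Stack: [1]
RETURN_VALUE → return 1.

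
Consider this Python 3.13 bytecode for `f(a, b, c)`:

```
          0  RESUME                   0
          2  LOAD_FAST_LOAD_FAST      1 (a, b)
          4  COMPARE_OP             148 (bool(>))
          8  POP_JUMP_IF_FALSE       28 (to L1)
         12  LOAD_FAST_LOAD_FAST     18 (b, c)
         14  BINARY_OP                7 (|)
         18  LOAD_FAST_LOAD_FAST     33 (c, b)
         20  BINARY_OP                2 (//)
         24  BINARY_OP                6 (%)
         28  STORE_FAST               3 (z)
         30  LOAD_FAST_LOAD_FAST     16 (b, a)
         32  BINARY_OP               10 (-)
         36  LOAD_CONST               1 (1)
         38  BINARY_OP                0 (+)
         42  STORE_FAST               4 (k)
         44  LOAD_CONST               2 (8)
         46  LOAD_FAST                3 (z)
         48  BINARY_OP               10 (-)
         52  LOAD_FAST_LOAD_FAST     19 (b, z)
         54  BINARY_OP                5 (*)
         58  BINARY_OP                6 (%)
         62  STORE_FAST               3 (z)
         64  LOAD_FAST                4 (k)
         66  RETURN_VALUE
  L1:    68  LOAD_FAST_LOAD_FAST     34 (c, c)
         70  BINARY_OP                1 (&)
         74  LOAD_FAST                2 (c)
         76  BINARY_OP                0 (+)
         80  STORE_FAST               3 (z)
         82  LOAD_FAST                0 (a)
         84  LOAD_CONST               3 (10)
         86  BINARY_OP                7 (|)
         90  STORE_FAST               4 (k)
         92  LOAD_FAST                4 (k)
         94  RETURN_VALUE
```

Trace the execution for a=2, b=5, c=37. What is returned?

LOAD_FAST_LOAD_FAST a,b → push 2,5. Stack: [2, 5]
COMPARE_OP bool(>) → 2 vs 5 = False. Stack: [False]
POP_JUMP_IF_FALSE → pop False; jump. Stack: []
LOAD_FAST_LOAD_FAST c,c → push 37,37. Stack: [37, 37]
BINARY_OP & → 37 & 37 = 37. Stack: [37]
LOAD_FAST c → push 37. Stack: [37, 37]
BINARY_OP + → 37 + 37 = 74. Stack: [74]
STORE_FAST z → z=74. Stack: []
LOAD_FAST a → push 2. Stack: [2]
LOAD_CONST → push 10. Stack: [2, 10]
BINARY_OP | → 2 | 10 = 10. Stack: [10]
STORE_FAST k → k=10. Stack: []
LOAD_FAST k → push 10. Stack: [10]
RETURN_VALUE → return 10.

10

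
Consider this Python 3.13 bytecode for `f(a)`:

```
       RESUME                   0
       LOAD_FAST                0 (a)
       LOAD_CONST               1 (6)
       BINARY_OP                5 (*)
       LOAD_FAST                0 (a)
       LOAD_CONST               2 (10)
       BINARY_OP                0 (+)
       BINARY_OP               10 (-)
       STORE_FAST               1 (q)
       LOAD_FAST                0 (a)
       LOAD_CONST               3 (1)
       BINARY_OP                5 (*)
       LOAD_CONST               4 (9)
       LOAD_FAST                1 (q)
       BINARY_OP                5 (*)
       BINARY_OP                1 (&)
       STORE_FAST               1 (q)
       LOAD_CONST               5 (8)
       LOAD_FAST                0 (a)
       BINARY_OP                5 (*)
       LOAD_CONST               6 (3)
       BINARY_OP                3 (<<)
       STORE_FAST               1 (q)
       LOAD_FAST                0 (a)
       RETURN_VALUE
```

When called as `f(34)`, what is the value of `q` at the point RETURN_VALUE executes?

2176

LOAD_FAST a → push 34. Stack: [34]
LOAD_CONST → push 6. Stack: [34, 6]
BINARY_OP * → 34 * 6 = 204. Stack: [204]
LOAD_FAST a → push 34. Stack: [204, 34]
LOAD_CONST → push 10. Stack: [204, 34, 10]
BINARY_OP + → 34 + 10 = 44. Stack: [204, 44]
BINARY_OP - → 204 - 44 = 160. Stack: [160]
STORE_FAST q → q=160. Stack: []
LOAD_FAST a → push 34. Stack: [34]
LOAD_CONST → push 1. Stack: [34, 1]
BINARY_OP * → 34 * 1 = 34. Stack: [34]
LOAD_CONST → push 9. Stack: [34, 9]
LOAD_FAST q → push 160. Stack: [34, 9, 160]
BINARY_OP * → 9 * 160 = 1440. Stack: [34, 1440]
BINARY_OP & → 34 & 1440 = 32. Stack: [32]
STORE_FAST q → q=32. Stack: []
LOAD_CONST → push 8. Stack: [8]
LOAD_FAST a → push 34. Stack: [8, 34]
BINARY_OP * → 8 * 34 = 272. Stack: [272]
LOAD_CONST → push 3. Stack: [272, 3]
BINARY_OP << → 272 << 3 = 2176. Stack: [2176]
STORE_FAST q → q=2176. Stack: []
LOAD_FAST a → push 34. Stack: [34]
RETURN_VALUE → return 34.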